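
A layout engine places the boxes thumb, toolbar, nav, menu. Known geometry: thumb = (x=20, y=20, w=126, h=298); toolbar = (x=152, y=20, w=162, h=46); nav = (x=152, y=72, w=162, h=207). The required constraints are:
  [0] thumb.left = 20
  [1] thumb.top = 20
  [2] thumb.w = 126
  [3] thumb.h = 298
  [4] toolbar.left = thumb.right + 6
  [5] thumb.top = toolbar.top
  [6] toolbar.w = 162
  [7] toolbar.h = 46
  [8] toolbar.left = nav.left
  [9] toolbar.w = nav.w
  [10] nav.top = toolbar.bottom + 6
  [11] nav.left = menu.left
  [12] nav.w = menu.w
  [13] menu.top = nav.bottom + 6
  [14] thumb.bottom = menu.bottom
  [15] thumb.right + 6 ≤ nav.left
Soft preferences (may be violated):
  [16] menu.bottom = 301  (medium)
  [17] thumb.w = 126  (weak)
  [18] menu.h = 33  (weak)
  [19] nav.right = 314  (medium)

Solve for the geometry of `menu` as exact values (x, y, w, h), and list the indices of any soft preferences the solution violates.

1. menu.x = 152  [nav.left = menu.left]
2. menu.w = 162  [nav.w = menu.w]
3. menu.y = 285  [menu.top = nav.bottom + 6]
4. menu.h = 33  [thumb.bottom = menu.bottom]

menu = (x=152, y=285, w=162, h=33)
violated soft preferences: 16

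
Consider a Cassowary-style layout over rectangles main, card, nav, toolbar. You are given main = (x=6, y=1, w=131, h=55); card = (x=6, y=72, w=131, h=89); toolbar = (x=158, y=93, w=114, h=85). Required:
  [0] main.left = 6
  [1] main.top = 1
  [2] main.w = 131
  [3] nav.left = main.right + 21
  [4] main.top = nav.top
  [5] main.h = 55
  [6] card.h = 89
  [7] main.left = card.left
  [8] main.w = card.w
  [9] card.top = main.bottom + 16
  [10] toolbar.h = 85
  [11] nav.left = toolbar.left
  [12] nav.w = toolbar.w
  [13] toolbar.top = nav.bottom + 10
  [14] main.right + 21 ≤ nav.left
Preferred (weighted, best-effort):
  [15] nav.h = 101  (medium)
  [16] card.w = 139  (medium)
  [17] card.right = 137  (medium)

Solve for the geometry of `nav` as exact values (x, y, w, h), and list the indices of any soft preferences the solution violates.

1. nav.x = 158  [nav.left = main.right + 21]
2. nav.y = 1  [main.top = nav.top]
3. nav.w = 114  [nav.w = toolbar.w]
4. nav.h = 82  [toolbar.top = nav.bottom + 10]

nav = (x=158, y=1, w=114, h=82)
violated soft preferences: 15, 16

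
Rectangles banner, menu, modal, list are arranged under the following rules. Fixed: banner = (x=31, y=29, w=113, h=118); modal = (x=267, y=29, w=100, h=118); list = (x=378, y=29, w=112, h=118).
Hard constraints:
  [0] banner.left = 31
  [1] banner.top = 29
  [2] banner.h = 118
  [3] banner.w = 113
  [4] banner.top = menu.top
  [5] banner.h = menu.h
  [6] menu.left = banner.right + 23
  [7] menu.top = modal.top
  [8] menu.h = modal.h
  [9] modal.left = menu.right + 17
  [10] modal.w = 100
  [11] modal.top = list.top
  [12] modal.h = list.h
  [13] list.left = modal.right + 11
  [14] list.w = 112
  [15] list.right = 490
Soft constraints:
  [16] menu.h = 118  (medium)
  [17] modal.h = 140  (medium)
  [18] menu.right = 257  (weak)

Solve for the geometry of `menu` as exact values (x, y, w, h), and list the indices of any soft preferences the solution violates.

menu = (x=167, y=29, w=83, h=118)
violated soft preferences: 17, 18

1. menu.y = 29  [banner.top = menu.top]
2. menu.h = 118  [banner.h = menu.h]
3. menu.x = 167  [menu.left = banner.right + 23]
4. menu.w = 83  [modal.left = menu.right + 17]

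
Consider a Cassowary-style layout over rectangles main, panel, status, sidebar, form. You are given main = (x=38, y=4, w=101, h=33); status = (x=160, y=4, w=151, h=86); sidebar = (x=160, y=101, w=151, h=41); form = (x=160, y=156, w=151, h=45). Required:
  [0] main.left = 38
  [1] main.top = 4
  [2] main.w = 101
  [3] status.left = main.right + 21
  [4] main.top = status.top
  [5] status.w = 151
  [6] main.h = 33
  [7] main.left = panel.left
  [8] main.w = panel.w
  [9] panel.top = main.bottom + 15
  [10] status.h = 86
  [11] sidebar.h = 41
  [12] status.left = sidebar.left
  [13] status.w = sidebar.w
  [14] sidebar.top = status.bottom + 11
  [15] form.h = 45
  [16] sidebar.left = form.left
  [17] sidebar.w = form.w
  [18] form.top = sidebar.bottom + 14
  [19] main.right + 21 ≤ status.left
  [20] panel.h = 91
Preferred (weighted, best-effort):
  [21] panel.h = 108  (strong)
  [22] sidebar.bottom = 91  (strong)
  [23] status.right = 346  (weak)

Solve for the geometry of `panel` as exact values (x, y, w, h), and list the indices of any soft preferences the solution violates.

1. panel.x = 38  [main.left = panel.left]
2. panel.w = 101  [main.w = panel.w]
3. panel.y = 52  [panel.top = main.bottom + 15]
4. panel.h = 91  [panel.h = 91]

panel = (x=38, y=52, w=101, h=91)
violated soft preferences: 21, 22, 23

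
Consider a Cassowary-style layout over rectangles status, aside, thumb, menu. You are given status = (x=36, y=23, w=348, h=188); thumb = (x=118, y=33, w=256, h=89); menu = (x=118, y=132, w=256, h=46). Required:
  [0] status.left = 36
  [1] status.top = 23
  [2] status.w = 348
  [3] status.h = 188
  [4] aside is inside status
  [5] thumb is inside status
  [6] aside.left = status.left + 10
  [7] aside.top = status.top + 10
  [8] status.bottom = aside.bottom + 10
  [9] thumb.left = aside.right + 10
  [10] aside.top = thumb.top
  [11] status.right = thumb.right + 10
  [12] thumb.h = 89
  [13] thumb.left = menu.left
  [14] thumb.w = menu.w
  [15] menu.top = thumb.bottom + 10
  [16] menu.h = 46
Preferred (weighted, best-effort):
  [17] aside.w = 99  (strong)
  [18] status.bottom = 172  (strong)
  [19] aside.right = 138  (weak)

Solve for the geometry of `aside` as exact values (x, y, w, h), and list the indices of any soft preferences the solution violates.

aside = (x=46, y=33, w=62, h=168)
violated soft preferences: 17, 18, 19

1. aside.x = 46  [aside.left = status.left + 10]
2. aside.y = 33  [aside.top = status.top + 10]
3. aside.h = 168  [status.bottom = aside.bottom + 10]
4. aside.w = 62  [thumb.left = aside.right + 10]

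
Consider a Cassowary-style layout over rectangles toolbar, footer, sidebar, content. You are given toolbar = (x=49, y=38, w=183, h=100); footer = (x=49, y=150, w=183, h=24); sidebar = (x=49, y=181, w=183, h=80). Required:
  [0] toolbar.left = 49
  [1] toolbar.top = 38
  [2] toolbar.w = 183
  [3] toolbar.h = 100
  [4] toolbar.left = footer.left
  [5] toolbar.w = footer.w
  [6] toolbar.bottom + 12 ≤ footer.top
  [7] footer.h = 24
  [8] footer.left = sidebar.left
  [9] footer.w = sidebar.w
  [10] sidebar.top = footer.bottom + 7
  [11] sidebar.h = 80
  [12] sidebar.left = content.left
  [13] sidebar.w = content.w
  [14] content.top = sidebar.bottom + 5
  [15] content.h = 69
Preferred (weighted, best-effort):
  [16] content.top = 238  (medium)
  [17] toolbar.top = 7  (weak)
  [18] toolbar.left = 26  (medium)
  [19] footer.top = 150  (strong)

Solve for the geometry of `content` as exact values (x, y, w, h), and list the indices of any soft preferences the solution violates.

1. content.x = 49  [sidebar.left = content.left]
2. content.w = 183  [sidebar.w = content.w]
3. content.y = 266  [content.top = sidebar.bottom + 5]
4. content.h = 69  [content.h = 69]

content = (x=49, y=266, w=183, h=69)
violated soft preferences: 16, 17, 18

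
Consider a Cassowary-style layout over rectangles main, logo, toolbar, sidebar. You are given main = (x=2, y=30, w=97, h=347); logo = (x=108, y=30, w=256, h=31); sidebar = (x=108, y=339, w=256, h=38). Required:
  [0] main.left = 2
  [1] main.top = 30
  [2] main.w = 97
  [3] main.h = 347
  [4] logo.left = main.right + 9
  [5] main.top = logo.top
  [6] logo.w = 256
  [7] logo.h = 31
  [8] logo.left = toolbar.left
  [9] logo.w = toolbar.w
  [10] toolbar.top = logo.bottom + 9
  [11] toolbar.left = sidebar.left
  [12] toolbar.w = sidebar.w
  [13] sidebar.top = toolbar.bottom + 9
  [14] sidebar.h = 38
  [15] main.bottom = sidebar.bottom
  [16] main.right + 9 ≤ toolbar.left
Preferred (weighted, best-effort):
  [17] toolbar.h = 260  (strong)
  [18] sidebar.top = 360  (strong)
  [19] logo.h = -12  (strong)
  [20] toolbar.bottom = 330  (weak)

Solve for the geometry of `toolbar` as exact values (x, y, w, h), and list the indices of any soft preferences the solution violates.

toolbar = (x=108, y=70, w=256, h=260)
violated soft preferences: 18, 19

1. toolbar.x = 108  [logo.left = toolbar.left]
2. toolbar.w = 256  [logo.w = toolbar.w]
3. toolbar.y = 70  [toolbar.top = logo.bottom + 9]
4. toolbar.h = 260  [sidebar.top = toolbar.bottom + 9]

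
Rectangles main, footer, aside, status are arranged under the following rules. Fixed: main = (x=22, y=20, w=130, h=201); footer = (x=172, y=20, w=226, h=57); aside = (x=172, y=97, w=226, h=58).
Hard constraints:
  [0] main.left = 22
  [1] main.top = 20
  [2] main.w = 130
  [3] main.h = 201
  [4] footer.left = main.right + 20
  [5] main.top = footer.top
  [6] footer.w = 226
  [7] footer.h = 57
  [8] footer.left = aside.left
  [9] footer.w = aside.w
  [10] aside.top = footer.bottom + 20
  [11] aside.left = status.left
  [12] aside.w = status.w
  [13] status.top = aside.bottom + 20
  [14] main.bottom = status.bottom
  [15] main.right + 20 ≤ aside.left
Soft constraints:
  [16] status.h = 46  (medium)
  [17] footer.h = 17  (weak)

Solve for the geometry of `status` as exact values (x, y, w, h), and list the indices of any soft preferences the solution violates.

1. status.x = 172  [aside.left = status.left]
2. status.w = 226  [aside.w = status.w]
3. status.y = 175  [status.top = aside.bottom + 20]
4. status.h = 46  [main.bottom = status.bottom]

status = (x=172, y=175, w=226, h=46)
violated soft preferences: 17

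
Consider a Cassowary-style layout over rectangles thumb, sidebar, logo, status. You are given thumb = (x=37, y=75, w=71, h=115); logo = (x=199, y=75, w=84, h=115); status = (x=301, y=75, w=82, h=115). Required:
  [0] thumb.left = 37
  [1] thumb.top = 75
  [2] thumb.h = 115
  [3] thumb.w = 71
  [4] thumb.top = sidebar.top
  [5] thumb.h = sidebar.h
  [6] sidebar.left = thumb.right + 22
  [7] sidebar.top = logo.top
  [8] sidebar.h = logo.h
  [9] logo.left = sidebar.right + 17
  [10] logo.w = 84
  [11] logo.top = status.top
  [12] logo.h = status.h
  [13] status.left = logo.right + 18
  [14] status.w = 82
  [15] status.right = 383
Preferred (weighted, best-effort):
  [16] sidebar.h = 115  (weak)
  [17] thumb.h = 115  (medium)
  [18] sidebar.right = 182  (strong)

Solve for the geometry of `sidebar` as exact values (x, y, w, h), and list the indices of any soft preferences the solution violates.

sidebar = (x=130, y=75, w=52, h=115)
violated soft preferences: none

1. sidebar.y = 75  [thumb.top = sidebar.top]
2. sidebar.h = 115  [thumb.h = sidebar.h]
3. sidebar.x = 130  [sidebar.left = thumb.right + 22]
4. sidebar.w = 52  [logo.left = sidebar.right + 17]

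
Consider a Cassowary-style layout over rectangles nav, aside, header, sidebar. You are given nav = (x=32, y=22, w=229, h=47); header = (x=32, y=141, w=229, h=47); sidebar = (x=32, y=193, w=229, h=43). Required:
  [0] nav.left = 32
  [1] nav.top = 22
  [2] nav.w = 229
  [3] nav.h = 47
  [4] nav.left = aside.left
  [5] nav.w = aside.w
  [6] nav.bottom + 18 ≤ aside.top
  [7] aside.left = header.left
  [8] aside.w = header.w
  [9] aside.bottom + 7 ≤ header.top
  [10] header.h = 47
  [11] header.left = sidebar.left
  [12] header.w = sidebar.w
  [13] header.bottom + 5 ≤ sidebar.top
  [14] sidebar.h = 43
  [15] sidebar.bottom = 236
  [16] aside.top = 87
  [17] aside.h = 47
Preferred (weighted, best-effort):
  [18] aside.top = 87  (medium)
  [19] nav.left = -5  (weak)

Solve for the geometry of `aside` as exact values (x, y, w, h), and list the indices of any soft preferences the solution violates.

aside = (x=32, y=87, w=229, h=47)
violated soft preferences: 19

1. aside.x = 32  [nav.left = aside.left]
2. aside.w = 229  [nav.w = aside.w]
3. aside.y = 87  [aside.top = 87]
4. aside.h = 47  [aside.h = 47]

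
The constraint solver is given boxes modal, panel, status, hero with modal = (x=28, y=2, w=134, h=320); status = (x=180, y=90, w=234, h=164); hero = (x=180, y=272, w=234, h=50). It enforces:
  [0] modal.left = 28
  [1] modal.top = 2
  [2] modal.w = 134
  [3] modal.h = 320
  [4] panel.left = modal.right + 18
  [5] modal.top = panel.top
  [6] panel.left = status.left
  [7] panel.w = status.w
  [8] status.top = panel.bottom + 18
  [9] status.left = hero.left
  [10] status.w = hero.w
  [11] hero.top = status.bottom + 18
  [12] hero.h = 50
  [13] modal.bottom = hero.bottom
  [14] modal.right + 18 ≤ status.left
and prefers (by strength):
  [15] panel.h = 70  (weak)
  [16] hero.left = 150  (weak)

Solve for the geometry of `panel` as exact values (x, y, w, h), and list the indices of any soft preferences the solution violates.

1. panel.x = 180  [panel.left = modal.right + 18]
2. panel.y = 2  [modal.top = panel.top]
3. panel.w = 234  [panel.w = status.w]
4. panel.h = 70  [status.top = panel.bottom + 18]

panel = (x=180, y=2, w=234, h=70)
violated soft preferences: 16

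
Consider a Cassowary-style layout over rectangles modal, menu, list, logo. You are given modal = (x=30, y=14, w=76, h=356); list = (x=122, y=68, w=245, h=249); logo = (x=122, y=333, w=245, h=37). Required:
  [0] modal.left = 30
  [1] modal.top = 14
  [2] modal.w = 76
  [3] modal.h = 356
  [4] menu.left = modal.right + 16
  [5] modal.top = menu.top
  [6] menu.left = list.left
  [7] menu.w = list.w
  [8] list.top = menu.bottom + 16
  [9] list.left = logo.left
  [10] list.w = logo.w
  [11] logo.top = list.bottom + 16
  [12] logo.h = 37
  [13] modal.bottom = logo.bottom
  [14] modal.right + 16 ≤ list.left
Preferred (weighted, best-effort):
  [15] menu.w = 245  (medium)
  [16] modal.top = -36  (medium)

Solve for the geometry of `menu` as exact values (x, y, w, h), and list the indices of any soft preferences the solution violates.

1. menu.x = 122  [menu.left = modal.right + 16]
2. menu.y = 14  [modal.top = menu.top]
3. menu.w = 245  [menu.w = list.w]
4. menu.h = 38  [list.top = menu.bottom + 16]

menu = (x=122, y=14, w=245, h=38)
violated soft preferences: 16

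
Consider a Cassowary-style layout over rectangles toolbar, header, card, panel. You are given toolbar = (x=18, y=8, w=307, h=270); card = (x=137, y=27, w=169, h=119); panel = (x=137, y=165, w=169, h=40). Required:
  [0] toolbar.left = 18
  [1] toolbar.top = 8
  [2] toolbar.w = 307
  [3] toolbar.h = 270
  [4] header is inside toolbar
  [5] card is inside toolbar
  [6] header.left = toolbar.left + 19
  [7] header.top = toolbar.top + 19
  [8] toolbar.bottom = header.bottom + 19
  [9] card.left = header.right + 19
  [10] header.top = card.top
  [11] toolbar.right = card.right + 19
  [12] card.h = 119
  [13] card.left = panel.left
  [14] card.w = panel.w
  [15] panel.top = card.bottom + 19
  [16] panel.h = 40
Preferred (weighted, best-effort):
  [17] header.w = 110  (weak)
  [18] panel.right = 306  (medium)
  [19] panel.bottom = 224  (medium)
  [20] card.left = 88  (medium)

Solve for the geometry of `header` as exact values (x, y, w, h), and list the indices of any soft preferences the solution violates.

1. header.x = 37  [header.left = toolbar.left + 19]
2. header.y = 27  [header.top = toolbar.top + 19]
3. header.h = 232  [toolbar.bottom = header.bottom + 19]
4. header.w = 81  [card.left = header.right + 19]

header = (x=37, y=27, w=81, h=232)
violated soft preferences: 17, 19, 20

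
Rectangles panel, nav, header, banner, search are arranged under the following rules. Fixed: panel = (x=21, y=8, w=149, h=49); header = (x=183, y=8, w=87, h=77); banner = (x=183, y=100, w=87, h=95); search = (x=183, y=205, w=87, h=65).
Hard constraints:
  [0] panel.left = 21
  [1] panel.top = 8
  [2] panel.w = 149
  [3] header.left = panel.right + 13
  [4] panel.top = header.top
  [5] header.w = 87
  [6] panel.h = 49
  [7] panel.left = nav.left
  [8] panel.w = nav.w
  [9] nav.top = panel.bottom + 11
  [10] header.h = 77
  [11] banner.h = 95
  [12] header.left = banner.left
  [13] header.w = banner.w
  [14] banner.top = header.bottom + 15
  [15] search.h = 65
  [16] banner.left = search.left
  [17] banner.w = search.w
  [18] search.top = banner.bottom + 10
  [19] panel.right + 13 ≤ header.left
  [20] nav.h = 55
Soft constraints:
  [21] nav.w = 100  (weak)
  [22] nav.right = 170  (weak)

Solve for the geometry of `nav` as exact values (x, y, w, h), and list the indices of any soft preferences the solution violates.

nav = (x=21, y=68, w=149, h=55)
violated soft preferences: 21

1. nav.x = 21  [panel.left = nav.left]
2. nav.w = 149  [panel.w = nav.w]
3. nav.y = 68  [nav.top = panel.bottom + 11]
4. nav.h = 55  [nav.h = 55]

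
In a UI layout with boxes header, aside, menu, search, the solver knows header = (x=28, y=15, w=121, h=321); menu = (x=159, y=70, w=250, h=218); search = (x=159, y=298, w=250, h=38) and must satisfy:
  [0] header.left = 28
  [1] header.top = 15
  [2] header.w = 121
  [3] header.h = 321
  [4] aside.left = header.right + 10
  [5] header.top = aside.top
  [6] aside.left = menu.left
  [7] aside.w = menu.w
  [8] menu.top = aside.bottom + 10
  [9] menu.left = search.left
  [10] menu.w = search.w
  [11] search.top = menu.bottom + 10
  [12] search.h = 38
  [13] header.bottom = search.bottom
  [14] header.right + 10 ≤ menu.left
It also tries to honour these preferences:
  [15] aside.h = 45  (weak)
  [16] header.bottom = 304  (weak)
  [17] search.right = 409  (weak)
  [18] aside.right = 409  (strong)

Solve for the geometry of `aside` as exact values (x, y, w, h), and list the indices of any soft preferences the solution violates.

aside = (x=159, y=15, w=250, h=45)
violated soft preferences: 16

1. aside.x = 159  [aside.left = header.right + 10]
2. aside.y = 15  [header.top = aside.top]
3. aside.w = 250  [aside.w = menu.w]
4. aside.h = 45  [menu.top = aside.bottom + 10]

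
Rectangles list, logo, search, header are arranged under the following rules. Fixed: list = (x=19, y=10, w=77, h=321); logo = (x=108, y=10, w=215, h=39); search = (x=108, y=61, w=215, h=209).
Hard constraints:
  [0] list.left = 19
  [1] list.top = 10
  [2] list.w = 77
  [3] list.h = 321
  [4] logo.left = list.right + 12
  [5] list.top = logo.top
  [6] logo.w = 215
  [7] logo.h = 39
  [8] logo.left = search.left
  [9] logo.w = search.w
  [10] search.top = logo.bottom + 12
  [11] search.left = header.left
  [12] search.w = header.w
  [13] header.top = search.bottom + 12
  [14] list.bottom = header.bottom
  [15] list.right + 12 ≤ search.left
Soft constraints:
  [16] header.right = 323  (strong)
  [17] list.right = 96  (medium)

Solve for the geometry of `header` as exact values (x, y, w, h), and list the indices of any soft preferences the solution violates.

header = (x=108, y=282, w=215, h=49)
violated soft preferences: none

1. header.x = 108  [search.left = header.left]
2. header.w = 215  [search.w = header.w]
3. header.y = 282  [header.top = search.bottom + 12]
4. header.h = 49  [list.bottom = header.bottom]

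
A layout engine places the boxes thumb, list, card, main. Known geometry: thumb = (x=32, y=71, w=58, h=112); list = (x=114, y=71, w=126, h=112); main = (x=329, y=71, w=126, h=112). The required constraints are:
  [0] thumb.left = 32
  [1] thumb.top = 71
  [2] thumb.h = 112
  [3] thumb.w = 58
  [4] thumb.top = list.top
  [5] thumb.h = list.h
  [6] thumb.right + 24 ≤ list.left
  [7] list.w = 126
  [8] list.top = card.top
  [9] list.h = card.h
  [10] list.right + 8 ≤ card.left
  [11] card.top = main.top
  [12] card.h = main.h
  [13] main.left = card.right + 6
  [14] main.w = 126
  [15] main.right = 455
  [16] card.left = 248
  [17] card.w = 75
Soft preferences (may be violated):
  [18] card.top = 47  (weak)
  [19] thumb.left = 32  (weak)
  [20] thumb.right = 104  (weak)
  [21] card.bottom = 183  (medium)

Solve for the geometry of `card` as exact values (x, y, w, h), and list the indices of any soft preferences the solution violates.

1. card.y = 71  [list.top = card.top]
2. card.h = 112  [list.h = card.h]
3. card.x = 248  [card.left = 248]
4. card.w = 75  [card.w = 75]

card = (x=248, y=71, w=75, h=112)
violated soft preferences: 18, 20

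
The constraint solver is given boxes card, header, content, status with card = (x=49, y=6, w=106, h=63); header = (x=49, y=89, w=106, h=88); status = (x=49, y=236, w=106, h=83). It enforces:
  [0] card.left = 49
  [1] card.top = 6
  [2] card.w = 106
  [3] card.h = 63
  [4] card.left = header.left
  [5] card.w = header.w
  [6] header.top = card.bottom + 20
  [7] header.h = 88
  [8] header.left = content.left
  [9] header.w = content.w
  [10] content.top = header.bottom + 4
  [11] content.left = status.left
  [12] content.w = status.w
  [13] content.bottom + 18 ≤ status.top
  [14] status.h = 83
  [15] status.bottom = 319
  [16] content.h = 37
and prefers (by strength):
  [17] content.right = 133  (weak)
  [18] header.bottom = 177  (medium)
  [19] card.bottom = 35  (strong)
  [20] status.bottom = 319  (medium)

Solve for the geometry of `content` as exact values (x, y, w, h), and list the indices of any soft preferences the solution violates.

content = (x=49, y=181, w=106, h=37)
violated soft preferences: 17, 19

1. content.x = 49  [header.left = content.left]
2. content.w = 106  [header.w = content.w]
3. content.y = 181  [content.top = header.bottom + 4]
4. content.h = 37  [content.h = 37]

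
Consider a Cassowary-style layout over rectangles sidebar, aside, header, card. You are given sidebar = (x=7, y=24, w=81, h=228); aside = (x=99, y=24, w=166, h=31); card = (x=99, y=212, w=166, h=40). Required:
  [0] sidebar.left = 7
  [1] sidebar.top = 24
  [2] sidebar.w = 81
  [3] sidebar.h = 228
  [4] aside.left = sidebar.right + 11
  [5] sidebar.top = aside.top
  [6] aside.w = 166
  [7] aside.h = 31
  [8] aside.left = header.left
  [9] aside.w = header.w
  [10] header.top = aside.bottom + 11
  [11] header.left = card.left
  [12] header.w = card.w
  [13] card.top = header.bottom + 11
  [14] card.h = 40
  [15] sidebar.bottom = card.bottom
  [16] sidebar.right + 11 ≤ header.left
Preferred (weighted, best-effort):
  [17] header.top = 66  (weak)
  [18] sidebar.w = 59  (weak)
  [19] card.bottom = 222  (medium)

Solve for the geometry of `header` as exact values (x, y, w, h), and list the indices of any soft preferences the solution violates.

header = (x=99, y=66, w=166, h=135)
violated soft preferences: 18, 19

1. header.x = 99  [aside.left = header.left]
2. header.w = 166  [aside.w = header.w]
3. header.y = 66  [header.top = aside.bottom + 11]
4. header.h = 135  [card.top = header.bottom + 11]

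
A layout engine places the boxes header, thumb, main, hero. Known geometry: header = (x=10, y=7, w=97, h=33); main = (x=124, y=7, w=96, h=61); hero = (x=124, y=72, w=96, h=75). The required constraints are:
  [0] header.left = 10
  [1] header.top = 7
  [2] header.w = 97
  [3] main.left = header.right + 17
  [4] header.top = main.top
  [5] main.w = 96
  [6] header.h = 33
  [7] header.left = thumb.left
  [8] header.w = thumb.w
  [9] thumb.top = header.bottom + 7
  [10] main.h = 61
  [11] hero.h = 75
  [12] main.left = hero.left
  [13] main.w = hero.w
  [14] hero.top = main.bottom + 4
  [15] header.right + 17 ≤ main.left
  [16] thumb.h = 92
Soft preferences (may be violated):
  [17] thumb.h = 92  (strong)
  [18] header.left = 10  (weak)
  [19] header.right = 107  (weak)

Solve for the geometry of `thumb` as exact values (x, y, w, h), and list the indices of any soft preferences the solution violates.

1. thumb.x = 10  [header.left = thumb.left]
2. thumb.w = 97  [header.w = thumb.w]
3. thumb.y = 47  [thumb.top = header.bottom + 7]
4. thumb.h = 92  [thumb.h = 92]

thumb = (x=10, y=47, w=97, h=92)
violated soft preferences: none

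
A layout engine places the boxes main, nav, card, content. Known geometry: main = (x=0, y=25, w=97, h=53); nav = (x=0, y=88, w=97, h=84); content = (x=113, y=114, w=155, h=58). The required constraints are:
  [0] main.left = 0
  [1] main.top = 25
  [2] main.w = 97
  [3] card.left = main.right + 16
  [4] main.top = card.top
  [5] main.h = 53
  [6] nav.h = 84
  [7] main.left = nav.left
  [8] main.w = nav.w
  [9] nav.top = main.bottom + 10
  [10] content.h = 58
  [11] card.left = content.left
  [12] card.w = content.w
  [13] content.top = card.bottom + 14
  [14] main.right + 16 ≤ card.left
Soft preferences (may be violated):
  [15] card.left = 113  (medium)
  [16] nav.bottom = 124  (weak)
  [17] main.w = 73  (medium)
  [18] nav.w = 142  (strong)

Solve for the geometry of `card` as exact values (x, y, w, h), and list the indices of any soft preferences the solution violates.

1. card.x = 113  [card.left = main.right + 16]
2. card.y = 25  [main.top = card.top]
3. card.w = 155  [card.w = content.w]
4. card.h = 75  [content.top = card.bottom + 14]

card = (x=113, y=25, w=155, h=75)
violated soft preferences: 16, 17, 18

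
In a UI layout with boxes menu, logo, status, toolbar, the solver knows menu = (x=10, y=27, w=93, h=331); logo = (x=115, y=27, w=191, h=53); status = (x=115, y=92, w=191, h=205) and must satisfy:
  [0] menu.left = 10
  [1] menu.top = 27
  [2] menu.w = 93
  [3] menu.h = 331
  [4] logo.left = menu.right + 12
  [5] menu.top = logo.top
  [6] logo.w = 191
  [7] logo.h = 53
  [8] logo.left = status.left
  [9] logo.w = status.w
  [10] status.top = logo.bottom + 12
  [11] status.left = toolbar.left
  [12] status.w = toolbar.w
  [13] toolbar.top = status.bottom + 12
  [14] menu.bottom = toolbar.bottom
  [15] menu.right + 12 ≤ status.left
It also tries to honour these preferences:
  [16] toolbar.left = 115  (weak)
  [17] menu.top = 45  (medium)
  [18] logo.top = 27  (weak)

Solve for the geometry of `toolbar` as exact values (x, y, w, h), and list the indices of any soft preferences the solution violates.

toolbar = (x=115, y=309, w=191, h=49)
violated soft preferences: 17

1. toolbar.x = 115  [status.left = toolbar.left]
2. toolbar.w = 191  [status.w = toolbar.w]
3. toolbar.y = 309  [toolbar.top = status.bottom + 12]
4. toolbar.h = 49  [menu.bottom = toolbar.bottom]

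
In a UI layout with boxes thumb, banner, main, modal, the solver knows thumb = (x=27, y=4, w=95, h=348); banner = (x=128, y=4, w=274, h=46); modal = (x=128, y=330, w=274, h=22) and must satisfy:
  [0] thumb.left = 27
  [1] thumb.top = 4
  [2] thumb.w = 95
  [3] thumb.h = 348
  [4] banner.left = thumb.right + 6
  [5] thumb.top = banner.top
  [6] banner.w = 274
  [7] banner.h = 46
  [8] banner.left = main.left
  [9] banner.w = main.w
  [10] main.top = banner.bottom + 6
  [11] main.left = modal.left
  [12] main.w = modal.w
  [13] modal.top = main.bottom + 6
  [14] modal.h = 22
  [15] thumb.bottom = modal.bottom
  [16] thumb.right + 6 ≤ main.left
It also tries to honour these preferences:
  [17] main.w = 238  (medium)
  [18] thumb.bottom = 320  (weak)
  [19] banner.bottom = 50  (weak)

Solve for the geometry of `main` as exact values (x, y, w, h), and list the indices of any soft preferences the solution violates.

main = (x=128, y=56, w=274, h=268)
violated soft preferences: 17, 18

1. main.x = 128  [banner.left = main.left]
2. main.w = 274  [banner.w = main.w]
3. main.y = 56  [main.top = banner.bottom + 6]
4. main.h = 268  [modal.top = main.bottom + 6]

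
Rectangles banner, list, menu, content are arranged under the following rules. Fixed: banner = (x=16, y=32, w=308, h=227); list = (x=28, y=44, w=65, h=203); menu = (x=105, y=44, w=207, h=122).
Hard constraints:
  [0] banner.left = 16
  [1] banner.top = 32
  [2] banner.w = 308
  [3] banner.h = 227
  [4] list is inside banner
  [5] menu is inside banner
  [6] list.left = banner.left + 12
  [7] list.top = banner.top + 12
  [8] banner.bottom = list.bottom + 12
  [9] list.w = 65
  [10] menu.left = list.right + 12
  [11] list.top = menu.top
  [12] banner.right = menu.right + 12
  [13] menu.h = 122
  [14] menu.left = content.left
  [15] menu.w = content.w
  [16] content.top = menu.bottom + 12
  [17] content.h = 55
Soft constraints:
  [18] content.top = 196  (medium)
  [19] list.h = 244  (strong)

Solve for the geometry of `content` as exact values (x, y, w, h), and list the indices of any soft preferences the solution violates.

1. content.x = 105  [menu.left = content.left]
2. content.w = 207  [menu.w = content.w]
3. content.y = 178  [content.top = menu.bottom + 12]
4. content.h = 55  [content.h = 55]

content = (x=105, y=178, w=207, h=55)
violated soft preferences: 18, 19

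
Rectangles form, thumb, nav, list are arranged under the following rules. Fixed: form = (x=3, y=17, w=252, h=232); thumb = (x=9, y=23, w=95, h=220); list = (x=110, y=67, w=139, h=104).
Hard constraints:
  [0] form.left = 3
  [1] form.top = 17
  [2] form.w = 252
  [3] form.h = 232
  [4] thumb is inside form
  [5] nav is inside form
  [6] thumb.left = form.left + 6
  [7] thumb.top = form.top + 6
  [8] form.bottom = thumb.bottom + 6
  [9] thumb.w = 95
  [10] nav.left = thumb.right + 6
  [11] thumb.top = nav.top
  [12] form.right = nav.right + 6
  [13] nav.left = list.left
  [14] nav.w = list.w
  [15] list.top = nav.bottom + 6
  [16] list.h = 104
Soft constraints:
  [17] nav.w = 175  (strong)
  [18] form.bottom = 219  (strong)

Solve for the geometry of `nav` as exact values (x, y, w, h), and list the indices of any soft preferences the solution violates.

1. nav.x = 110  [nav.left = thumb.right + 6]
2. nav.y = 23  [thumb.top = nav.top]
3. nav.w = 139  [form.right = nav.right + 6]
4. nav.h = 38  [list.top = nav.bottom + 6]

nav = (x=110, y=23, w=139, h=38)
violated soft preferences: 17, 18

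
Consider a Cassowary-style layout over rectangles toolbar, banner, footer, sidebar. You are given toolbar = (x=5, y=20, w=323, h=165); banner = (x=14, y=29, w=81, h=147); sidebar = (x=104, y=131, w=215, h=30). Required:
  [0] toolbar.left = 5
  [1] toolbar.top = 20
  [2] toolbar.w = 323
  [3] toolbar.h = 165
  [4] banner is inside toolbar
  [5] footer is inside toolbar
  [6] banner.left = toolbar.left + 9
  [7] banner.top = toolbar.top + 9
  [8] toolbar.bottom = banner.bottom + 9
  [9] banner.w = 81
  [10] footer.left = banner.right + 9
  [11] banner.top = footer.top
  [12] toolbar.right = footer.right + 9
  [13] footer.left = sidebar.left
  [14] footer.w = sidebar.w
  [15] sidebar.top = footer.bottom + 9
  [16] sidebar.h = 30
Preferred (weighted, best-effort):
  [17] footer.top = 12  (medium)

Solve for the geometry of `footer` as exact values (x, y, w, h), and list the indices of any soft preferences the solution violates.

footer = (x=104, y=29, w=215, h=93)
violated soft preferences: 17

1. footer.x = 104  [footer.left = banner.right + 9]
2. footer.y = 29  [banner.top = footer.top]
3. footer.w = 215  [toolbar.right = footer.right + 9]
4. footer.h = 93  [sidebar.top = footer.bottom + 9]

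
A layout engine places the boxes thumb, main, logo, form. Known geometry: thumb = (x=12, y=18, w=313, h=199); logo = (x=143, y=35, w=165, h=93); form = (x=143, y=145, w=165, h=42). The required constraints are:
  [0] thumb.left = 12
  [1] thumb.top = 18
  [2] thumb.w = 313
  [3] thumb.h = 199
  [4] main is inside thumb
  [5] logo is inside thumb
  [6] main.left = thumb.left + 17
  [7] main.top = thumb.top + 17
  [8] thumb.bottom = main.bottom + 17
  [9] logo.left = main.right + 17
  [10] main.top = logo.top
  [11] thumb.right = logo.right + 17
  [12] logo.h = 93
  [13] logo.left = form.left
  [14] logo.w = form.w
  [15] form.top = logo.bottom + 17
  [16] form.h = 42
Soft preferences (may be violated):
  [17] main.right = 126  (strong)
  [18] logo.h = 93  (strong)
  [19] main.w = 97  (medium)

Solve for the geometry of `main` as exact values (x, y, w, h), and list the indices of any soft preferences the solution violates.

1. main.x = 29  [main.left = thumb.left + 17]
2. main.y = 35  [main.top = thumb.top + 17]
3. main.h = 165  [thumb.bottom = main.bottom + 17]
4. main.w = 97  [logo.left = main.right + 17]

main = (x=29, y=35, w=97, h=165)
violated soft preferences: none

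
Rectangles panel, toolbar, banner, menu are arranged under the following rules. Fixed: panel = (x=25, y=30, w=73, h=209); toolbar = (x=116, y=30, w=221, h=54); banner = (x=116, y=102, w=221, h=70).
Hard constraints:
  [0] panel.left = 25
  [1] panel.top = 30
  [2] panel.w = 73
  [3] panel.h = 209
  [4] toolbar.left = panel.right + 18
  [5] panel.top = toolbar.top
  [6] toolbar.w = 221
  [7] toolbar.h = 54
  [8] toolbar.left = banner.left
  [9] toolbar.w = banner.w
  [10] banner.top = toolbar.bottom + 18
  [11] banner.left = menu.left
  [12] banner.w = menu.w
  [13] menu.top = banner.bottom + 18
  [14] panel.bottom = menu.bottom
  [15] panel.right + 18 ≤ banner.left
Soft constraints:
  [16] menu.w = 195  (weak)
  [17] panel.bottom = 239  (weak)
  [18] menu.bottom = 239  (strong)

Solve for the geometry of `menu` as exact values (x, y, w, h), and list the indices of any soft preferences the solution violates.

menu = (x=116, y=190, w=221, h=49)
violated soft preferences: 16

1. menu.x = 116  [banner.left = menu.left]
2. menu.w = 221  [banner.w = menu.w]
3. menu.y = 190  [menu.top = banner.bottom + 18]
4. menu.h = 49  [panel.bottom = menu.bottom]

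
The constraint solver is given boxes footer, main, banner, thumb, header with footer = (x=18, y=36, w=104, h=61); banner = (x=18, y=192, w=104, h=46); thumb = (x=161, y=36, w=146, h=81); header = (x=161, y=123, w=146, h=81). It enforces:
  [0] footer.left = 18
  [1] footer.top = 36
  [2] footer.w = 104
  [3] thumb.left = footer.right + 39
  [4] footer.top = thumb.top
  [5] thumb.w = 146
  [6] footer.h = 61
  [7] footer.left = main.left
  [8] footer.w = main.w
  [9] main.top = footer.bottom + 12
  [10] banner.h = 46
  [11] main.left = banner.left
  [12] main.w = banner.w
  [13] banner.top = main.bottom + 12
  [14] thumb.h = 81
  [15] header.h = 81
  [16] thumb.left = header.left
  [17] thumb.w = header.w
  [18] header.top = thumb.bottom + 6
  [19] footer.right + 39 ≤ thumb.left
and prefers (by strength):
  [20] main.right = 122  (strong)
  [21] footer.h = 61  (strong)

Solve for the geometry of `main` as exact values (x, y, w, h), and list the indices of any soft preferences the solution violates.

1. main.x = 18  [footer.left = main.left]
2. main.w = 104  [footer.w = main.w]
3. main.y = 109  [main.top = footer.bottom + 12]
4. main.h = 71  [banner.top = main.bottom + 12]

main = (x=18, y=109, w=104, h=71)
violated soft preferences: none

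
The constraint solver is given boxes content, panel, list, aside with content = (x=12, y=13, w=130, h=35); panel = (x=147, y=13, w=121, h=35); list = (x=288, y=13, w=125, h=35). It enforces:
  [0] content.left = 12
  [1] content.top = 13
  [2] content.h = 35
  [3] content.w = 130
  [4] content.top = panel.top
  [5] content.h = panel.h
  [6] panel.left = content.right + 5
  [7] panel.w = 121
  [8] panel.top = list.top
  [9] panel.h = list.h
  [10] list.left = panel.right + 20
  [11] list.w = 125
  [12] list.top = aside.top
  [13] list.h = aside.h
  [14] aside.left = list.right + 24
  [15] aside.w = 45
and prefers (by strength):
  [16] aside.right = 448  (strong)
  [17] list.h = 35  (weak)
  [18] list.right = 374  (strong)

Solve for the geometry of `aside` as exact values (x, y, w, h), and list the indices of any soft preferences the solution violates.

aside = (x=437, y=13, w=45, h=35)
violated soft preferences: 16, 18

1. aside.y = 13  [list.top = aside.top]
2. aside.h = 35  [list.h = aside.h]
3. aside.x = 437  [aside.left = list.right + 24]
4. aside.w = 45  [aside.w = 45]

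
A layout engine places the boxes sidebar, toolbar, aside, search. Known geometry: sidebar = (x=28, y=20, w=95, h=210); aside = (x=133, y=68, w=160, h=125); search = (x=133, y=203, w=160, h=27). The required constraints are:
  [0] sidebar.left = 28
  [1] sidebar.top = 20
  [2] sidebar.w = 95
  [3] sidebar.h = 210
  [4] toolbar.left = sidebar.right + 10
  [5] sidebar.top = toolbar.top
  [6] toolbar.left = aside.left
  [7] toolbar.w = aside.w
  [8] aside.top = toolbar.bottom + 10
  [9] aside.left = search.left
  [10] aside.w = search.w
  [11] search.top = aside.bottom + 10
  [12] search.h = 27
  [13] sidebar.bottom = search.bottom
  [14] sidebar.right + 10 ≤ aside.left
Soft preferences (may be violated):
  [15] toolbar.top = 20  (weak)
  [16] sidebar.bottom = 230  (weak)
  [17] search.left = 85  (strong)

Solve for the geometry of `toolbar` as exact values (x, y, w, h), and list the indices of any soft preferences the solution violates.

1. toolbar.x = 133  [toolbar.left = sidebar.right + 10]
2. toolbar.y = 20  [sidebar.top = toolbar.top]
3. toolbar.w = 160  [toolbar.w = aside.w]
4. toolbar.h = 38  [aside.top = toolbar.bottom + 10]

toolbar = (x=133, y=20, w=160, h=38)
violated soft preferences: 17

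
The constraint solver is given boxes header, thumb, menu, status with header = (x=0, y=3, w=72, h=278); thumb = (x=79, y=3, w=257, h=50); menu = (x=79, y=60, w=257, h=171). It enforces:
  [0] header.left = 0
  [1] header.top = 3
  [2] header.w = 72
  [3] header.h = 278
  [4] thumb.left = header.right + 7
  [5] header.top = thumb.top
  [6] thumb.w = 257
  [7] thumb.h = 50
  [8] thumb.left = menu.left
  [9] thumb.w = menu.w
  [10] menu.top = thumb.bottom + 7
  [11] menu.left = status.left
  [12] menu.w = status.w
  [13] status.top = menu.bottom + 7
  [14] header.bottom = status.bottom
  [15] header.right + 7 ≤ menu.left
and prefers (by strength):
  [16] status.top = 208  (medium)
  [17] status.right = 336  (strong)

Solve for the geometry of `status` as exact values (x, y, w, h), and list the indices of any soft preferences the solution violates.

status = (x=79, y=238, w=257, h=43)
violated soft preferences: 16

1. status.x = 79  [menu.left = status.left]
2. status.w = 257  [menu.w = status.w]
3. status.y = 238  [status.top = menu.bottom + 7]
4. status.h = 43  [header.bottom = status.bottom]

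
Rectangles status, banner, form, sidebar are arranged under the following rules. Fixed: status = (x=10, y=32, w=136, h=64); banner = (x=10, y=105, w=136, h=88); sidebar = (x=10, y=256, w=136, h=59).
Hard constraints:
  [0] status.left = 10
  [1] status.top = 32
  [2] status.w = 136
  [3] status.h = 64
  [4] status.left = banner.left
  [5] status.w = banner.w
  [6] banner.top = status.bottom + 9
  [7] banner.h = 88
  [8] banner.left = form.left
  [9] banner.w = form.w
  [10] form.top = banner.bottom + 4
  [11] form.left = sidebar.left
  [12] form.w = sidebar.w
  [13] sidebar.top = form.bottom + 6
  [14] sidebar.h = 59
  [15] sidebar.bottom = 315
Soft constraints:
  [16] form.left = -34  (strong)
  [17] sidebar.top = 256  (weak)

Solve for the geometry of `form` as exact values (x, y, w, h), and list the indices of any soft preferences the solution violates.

1. form.x = 10  [banner.left = form.left]
2. form.w = 136  [banner.w = form.w]
3. form.y = 197  [form.top = banner.bottom + 4]
4. form.h = 53  [sidebar.top = form.bottom + 6]

form = (x=10, y=197, w=136, h=53)
violated soft preferences: 16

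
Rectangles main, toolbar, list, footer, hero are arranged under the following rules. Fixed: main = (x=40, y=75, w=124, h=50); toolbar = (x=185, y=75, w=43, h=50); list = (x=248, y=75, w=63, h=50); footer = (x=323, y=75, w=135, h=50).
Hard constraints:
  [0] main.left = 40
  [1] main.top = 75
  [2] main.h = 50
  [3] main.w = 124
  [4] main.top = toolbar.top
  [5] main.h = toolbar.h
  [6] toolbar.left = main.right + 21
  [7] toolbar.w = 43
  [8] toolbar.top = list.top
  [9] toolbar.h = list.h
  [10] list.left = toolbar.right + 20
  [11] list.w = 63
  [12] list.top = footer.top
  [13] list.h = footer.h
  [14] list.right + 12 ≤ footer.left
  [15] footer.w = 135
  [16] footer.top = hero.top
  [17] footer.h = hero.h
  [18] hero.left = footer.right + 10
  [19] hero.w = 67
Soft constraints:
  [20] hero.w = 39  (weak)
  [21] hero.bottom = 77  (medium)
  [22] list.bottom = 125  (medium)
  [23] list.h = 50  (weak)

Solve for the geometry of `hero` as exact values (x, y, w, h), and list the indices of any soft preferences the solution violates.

hero = (x=468, y=75, w=67, h=50)
violated soft preferences: 20, 21

1. hero.y = 75  [footer.top = hero.top]
2. hero.h = 50  [footer.h = hero.h]
3. hero.x = 468  [hero.left = footer.right + 10]
4. hero.w = 67  [hero.w = 67]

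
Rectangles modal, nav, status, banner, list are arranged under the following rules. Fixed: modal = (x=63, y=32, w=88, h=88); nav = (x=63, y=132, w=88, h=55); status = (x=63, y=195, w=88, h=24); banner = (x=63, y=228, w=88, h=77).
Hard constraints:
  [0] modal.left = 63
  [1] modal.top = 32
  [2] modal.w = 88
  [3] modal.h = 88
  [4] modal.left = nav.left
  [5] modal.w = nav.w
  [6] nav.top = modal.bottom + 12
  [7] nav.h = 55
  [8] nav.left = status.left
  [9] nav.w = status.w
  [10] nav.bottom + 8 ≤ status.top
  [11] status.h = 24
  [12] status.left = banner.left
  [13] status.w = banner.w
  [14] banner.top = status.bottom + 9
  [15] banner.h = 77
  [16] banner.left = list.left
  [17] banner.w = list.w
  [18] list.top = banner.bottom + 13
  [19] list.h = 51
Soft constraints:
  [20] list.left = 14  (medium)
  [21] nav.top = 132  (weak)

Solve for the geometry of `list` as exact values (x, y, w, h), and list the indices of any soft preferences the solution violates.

list = (x=63, y=318, w=88, h=51)
violated soft preferences: 20

1. list.x = 63  [banner.left = list.left]
2. list.w = 88  [banner.w = list.w]
3. list.y = 318  [list.top = banner.bottom + 13]
4. list.h = 51  [list.h = 51]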